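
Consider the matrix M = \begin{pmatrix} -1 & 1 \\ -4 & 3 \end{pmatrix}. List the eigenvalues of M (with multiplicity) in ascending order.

Characteristic polynomial: p(r) = r^2 - 2r + 1 = (r - 1)^2.
Roots (with multiplicity): 1, 1.

1, 1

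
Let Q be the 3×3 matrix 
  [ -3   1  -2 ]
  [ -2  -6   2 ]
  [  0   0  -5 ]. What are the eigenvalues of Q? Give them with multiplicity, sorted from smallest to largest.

Characteristic polynomial: p(μ) = μ^3 + 14μ^2 + 65μ + 100 = (μ + 4)(μ + 5)^2.
Roots (with multiplicity): -5, -5, -4.

-5, -5, -4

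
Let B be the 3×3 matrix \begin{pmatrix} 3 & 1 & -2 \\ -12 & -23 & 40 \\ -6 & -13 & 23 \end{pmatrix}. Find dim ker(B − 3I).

B − 3I = [[0, 1, -2], [-12, -26, 40], [-6, -13, 20]].
This matrix has rank 2, so its null space has dimension 3 − 2 = 1.

1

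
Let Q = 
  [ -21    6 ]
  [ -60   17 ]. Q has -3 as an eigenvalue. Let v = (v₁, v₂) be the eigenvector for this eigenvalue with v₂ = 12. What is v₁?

4

Q + 3I = [[-18, 6], [-60, 20]].
Solving (Q + 3I)v = 0 gives the eigenspace spanned by (4, 12).
With v₂ = 12, v = (4, 12), so v₁ = 4.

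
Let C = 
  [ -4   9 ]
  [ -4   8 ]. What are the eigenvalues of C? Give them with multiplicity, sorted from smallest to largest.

2, 2

Characteristic polynomial: p(λ) = λ^2 - 4λ + 4 = (λ - 2)^2.
Roots (with multiplicity): 2, 2.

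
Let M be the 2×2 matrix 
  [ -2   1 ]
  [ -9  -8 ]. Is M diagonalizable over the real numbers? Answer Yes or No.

No

Characteristic polynomial: p(t) = t^2 + 10t + 25 = (t + 5)^2.
t = -5 has algebraic multiplicity 2; rank(M + 5I) = 1, so geometric multiplicity = 1.
Geometric multiplicity < algebraic multiplicity, so M is not diagonalizable.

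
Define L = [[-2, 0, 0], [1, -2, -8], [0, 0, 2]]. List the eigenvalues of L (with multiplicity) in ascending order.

Characteristic polynomial: p(μ) = μ^3 + 2μ^2 - 4μ - 8 = (μ - 2)(μ + 2)^2.
Roots (with multiplicity): -2, -2, 2.

-2, -2, 2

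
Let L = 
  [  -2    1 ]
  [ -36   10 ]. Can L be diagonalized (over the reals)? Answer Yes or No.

Characteristic polynomial: p(s) = s^2 - 8s + 16 = (s - 4)^2.
s = 4 has algebraic multiplicity 2; rank(L − 4I) = 1, so geometric multiplicity = 1.
Geometric multiplicity < algebraic multiplicity, so L is not diagonalizable.

No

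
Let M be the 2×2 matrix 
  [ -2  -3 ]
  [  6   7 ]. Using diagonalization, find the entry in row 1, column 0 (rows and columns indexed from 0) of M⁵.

2046

Characteristic polynomial: r^2 - 5r + 4 = (r - 4)(r - 1), so the eigenvalues are 1, 4.
r=4: eigenvector (1, -2).
r=1: eigenvector (1, -1).
P = [[1, 1], [-2, -1]], D = diag(4, 1), P⁻¹ = [[-1, -1], [2, 1]].
M⁵ = P·diag(1024, 1)·P⁻¹ = [[-1022, -1023], [2046, 2047]].
The requested entry is 2046.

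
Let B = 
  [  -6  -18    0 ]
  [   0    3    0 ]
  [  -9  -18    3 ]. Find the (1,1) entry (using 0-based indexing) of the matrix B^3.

27

Characteristic polynomial: t^3 - 27t + 54 = (t - 3)^2(t + 6), so the eigenvalues are -6, 3, 3.
t=-6: eigenvector (1, 0, 1).
t=3: eigenvector (-2, 1, 2).
t=3: eigenvector (0, 0, 1).
P = [[1, -2, 0], [0, 1, 0], [1, 2, 1]], D = diag(-6, 3, 3), P⁻¹ = [[1, 2, 0], [0, 1, 0], [-1, -4, 1]].
B³ = P·diag(-216, 27, 27)·P⁻¹ = [[-216, -486, 0], [0, 27, 0], [-243, -486, 27]].
The requested entry is 27.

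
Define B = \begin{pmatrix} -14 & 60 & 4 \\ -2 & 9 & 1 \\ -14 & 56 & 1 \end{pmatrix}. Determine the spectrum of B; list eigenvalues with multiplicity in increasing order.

-6, 1, 1

Characteristic polynomial: p(s) = s^3 + 4s^2 - 11s + 6 = (s - 1)^2(s + 6).
Roots (with multiplicity): -6, 1, 1.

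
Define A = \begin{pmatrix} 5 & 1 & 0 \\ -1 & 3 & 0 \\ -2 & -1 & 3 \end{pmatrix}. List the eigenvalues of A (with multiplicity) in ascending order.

Characteristic polynomial: p(t) = t^3 - 11t^2 + 40t - 48 = (t - 4)^2(t - 3).
Roots (with multiplicity): 3, 4, 4.

3, 4, 4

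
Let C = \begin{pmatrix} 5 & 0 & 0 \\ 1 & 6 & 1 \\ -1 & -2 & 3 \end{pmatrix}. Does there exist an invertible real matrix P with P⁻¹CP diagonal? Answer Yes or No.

No

Characteristic polynomial: p(λ) = λ^3 - 14λ^2 + 65λ - 100 = (λ - 5)^2(λ - 4).
λ = 5 has algebraic multiplicity 2; rank(C − 5I) = 2, so geometric multiplicity = 1.
Geometric multiplicity < algebraic multiplicity, so C is not diagonalizable.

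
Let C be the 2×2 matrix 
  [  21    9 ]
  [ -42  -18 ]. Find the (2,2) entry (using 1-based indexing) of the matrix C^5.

Characteristic polynomial: s^2 - 3s = s(s - 3), so the eigenvalues are 0, 3.
s=3: eigenvector (1, -2).
s=0: eigenvector (3, -7).
P = [[1, 3], [-2, -7]], D = diag(3, 0), P⁻¹ = [[7, 3], [-2, -1]].
C⁵ = P·diag(243, 0)·P⁻¹ = [[1701, 729], [-3402, -1458]].
The requested entry is -1458.

-1458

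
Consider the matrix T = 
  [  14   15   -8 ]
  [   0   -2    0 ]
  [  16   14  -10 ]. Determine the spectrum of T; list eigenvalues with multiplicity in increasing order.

-2, -2, 6

Characteristic polynomial: p(s) = s^3 - 2s^2 - 20s - 24 = (s - 6)(s + 2)^2.
Roots (with multiplicity): -2, -2, 6.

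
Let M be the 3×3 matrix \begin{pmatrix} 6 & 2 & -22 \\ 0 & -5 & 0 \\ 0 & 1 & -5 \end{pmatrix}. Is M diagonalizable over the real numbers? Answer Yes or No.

No

Characteristic polynomial: p(μ) = μ^3 + 4μ^2 - 35μ - 150 = (μ - 6)(μ + 5)^2.
μ = -5 has algebraic multiplicity 2; rank(M + 5I) = 2, so geometric multiplicity = 1.
Geometric multiplicity < algebraic multiplicity, so M is not diagonalizable.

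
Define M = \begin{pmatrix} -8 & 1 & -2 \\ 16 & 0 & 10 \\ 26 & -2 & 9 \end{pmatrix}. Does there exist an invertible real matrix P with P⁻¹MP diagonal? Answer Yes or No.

Characteristic polynomial: p(λ) = λ^3 - λ^2 - 16λ - 20 = (λ - 5)(λ + 2)^2.
λ = -2 has algebraic multiplicity 2; rank(M + 2I) = 2, so geometric multiplicity = 1.
Geometric multiplicity < algebraic multiplicity, so M is not diagonalizable.

No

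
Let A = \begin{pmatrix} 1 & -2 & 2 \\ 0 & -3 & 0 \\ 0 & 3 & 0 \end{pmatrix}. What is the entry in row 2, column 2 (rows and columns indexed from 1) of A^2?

9

Characteristic polynomial: s^3 + 2s^2 - 3s = s(s - 1)(s + 3), so the eigenvalues are -3, 0, 1.
s=1: eigenvector (1, 0, 0).
s=-3: eigenvector (1, 1, -1).
s=0: eigenvector (-2, 0, 1).
P = [[1, 1, -2], [0, 1, 0], [0, -1, 1]], D = diag(1, -3, 0), P⁻¹ = [[1, 1, 2], [0, 1, 0], [0, 1, 1]].
A² = P·diag(1, 9, 0)·P⁻¹ = [[1, 10, 2], [0, 9, 0], [0, -9, 0]].
The requested entry is 9.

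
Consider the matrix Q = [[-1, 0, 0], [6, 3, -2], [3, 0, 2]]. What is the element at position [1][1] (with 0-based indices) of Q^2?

Characteristic polynomial: s^3 - 4s^2 + s + 6 = (s - 3)(s - 2)(s + 1), so the eigenvalues are -1, 2, 3.
s=-1: eigenvector (1, -2, -1).
s=2: eigenvector (0, 2, 1).
s=3: eigenvector (0, 1, 0).
P = [[1, 0, 0], [-2, 2, 1], [-1, 1, 0]], D = diag(-1, 2, 3), P⁻¹ = [[1, 0, 0], [1, 0, 1], [0, 1, -2]].
Q² = P·diag(1, 4, 9)·P⁻¹ = [[1, 0, 0], [6, 9, -10], [3, 0, 4]].
The requested entry is 9.

9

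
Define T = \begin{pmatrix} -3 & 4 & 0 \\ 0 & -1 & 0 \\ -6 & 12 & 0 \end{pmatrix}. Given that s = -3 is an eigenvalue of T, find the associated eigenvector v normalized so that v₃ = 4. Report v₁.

2

T + 3I = [[0, 4, 0], [0, 2, 0], [-6, 12, 3]].
Solving (T + 3I)v = 0 gives the eigenspace spanned by (2, 0, 4).
With v₃ = 4, v = (2, 0, 4), so v₁ = 2.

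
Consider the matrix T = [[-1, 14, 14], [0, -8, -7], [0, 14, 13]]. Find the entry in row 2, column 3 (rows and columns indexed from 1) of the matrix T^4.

-1295

Characteristic polynomial: s^3 - 4s^2 - 11s - 6 = (s - 6)(s + 1)^2, so the eigenvalues are -1, -1, 6.
s=-1: eigenvector (-2, 1, -1).
s=6: eigenvector (-2, 1, -2).
s=-1: eigenvector (1, 0, 0).
P = [[-2, -2, 1], [1, 1, 0], [-1, -2, 0]], D = diag(-1, 6, -1), P⁻¹ = [[0, 2, 1], [0, -1, -1], [1, 2, 0]].
T⁴ = P·diag(1, 1296, 1)·P⁻¹ = [[1, 2590, 2590], [0, -1294, -1295], [0, 2590, 2591]].
The requested entry is -1295.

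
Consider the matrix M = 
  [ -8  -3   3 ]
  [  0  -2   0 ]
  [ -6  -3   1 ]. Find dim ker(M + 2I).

2

M + 2I = [[-6, -3, 3], [0, 0, 0], [-6, -3, 3]].
This matrix has rank 1, so its null space has dimension 3 − 1 = 2.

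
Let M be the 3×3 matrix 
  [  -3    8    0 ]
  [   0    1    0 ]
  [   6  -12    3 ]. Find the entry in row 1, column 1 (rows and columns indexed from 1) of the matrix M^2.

9

Characteristic polynomial: t^3 - t^2 - 9t + 9 = (t - 3)(t - 1)(t + 3), so the eigenvalues are -3, 1, 3.
t=3: eigenvector (0, 0, 1).
t=1: eigenvector (2, 1, 0).
t=-3: eigenvector (1, 0, -1).
P = [[0, 2, 1], [0, 1, 0], [1, 0, -1]], D = diag(3, 1, -3), P⁻¹ = [[1, -2, 1], [0, 1, 0], [1, -2, 0]].
M² = P·diag(9, 1, 9)·P⁻¹ = [[9, -16, 0], [0, 1, 0], [0, 0, 9]].
The requested entry is 9.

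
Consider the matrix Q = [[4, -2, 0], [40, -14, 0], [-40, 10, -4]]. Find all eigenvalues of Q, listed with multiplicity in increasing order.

-6, -4, -4

Characteristic polynomial: p(μ) = μ^3 + 14μ^2 + 64μ + 96 = (μ + 4)^2(μ + 6).
Roots (with multiplicity): -6, -4, -4.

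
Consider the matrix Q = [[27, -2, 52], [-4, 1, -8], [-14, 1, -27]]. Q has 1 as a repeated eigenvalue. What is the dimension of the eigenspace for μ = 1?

Q − 1I = [[26, -2, 52], [-4, 0, -8], [-14, 1, -28]].
This matrix has rank 2, so its null space has dimension 3 − 2 = 1.

1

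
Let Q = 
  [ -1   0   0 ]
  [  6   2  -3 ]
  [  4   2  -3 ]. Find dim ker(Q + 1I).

2

Q + 1I = [[0, 0, 0], [6, 3, -3], [4, 2, -2]].
This matrix has rank 1, so its null space has dimension 3 − 1 = 2.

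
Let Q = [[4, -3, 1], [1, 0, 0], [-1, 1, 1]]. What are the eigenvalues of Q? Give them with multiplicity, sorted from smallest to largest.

1, 2, 2

Characteristic polynomial: p(r) = r^3 - 5r^2 + 8r - 4 = (r - 2)^2(r - 1).
Roots (with multiplicity): 1, 2, 2.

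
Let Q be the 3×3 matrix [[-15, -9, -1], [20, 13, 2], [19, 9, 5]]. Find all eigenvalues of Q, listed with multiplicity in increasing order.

Characteristic polynomial: p(s) = s^3 - 3s^2 - 24s + 80 = (s - 4)^2(s + 5).
Roots (with multiplicity): -5, 4, 4.

-5, 4, 4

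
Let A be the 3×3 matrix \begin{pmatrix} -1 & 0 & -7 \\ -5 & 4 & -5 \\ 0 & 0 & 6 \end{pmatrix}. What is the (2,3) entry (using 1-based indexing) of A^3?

Characteristic polynomial: μ^3 - 9μ^2 + 14μ + 24 = (μ - 6)(μ - 4)(μ + 1), so the eigenvalues are -1, 4, 6.
μ=-1: eigenvector (1, 1, 0).
μ=4: eigenvector (0, 1, 0).
μ=6: eigenvector (-1, 0, 1).
P = [[1, 0, -1], [1, 1, 0], [0, 0, 1]], D = diag(-1, 4, 6), P⁻¹ = [[1, 0, 1], [-1, 1, -1], [0, 0, 1]].
A³ = P·diag(-1, 64, 216)·P⁻¹ = [[-1, 0, -217], [-65, 64, -65], [0, 0, 216]].
The requested entry is -65.

-65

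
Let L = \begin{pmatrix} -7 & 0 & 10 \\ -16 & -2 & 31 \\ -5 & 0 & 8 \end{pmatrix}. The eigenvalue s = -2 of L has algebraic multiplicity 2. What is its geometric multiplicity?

1

L + 2I = [[-5, 0, 10], [-16, 0, 31], [-5, 0, 10]].
This matrix has rank 2, so its null space has dimension 3 − 2 = 1.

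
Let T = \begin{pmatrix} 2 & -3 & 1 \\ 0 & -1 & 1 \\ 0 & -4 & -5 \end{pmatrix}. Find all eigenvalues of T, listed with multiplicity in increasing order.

-3, -3, 2

Characteristic polynomial: p(λ) = λ^3 + 4λ^2 - 3λ - 18 = (λ - 2)(λ + 3)^2.
Roots (with multiplicity): -3, -3, 2.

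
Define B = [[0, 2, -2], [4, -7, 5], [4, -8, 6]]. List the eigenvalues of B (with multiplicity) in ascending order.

-2, 0, 1

Characteristic polynomial: p(s) = s^3 + s^2 - 2s = s(s - 1)(s + 2).
Roots (with multiplicity): -2, 0, 1.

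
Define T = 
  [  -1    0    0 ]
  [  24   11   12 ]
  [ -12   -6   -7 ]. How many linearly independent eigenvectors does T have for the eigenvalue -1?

T + 1I = [[0, 0, 0], [24, 12, 12], [-12, -6, -6]].
This matrix has rank 1, so its null space has dimension 3 − 1 = 2.

2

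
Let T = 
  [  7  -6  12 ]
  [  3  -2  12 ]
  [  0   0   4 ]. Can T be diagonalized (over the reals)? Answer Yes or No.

Characteristic polynomial: p(μ) = μ^3 - 9μ^2 + 24μ - 16 = (μ - 4)^2(μ - 1).
μ = 4 has algebraic multiplicity 2; rank(T − 4I) = 1, so geometric multiplicity = 2.
Every eigenvalue has geometric = algebraic multiplicity, so T is diagonalizable.

Yes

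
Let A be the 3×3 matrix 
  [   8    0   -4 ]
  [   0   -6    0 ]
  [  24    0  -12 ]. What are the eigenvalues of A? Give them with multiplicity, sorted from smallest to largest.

-6, -4, 0

Characteristic polynomial: p(t) = t^3 + 10t^2 + 24t = t(t + 4)(t + 6).
Roots (with multiplicity): -6, -4, 0.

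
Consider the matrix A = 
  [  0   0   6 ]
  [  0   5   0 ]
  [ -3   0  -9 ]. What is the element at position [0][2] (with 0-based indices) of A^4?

Characteristic polynomial: λ^3 + 4λ^2 - 27λ - 90 = (λ - 5)(λ + 3)(λ + 6), so the eigenvalues are -6, -3, 5.
λ=-6: eigenvector (-1, 0, 1).
λ=5: eigenvector (0, 1, 0).
λ=-3: eigenvector (-2, 0, 1).
P = [[-1, 0, -2], [0, 1, 0], [1, 0, 1]], D = diag(-6, 5, -3), P⁻¹ = [[1, 0, 2], [0, 1, 0], [-1, 0, -1]].
A⁴ = P·diag(1296, 625, 81)·P⁻¹ = [[-1134, 0, -2430], [0, 625, 0], [1215, 0, 2511]].
The requested entry is -2430.

-2430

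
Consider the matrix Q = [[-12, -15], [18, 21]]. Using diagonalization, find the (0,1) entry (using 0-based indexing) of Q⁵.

Characteristic polynomial: λ^2 - 9λ + 18 = (λ - 6)(λ - 3), so the eigenvalues are 3, 6.
λ=3: eigenvector (1, -1).
λ=6: eigenvector (-5, 6).
P = [[1, -5], [-1, 6]], D = diag(3, 6), P⁻¹ = [[6, 5], [1, 1]].
Q⁵ = P·diag(243, 7776)·P⁻¹ = [[-37422, -37665], [45198, 45441]].
The requested entry is -37665.

-37665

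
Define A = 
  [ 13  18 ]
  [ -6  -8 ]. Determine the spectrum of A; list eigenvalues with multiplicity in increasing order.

1, 4

Characteristic polynomial: p(s) = s^2 - 5s + 4 = (s - 4)(s - 1).
Roots (with multiplicity): 1, 4.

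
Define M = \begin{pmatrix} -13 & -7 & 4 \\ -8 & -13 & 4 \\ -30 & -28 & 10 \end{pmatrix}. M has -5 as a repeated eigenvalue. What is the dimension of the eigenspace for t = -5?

M + 5I = [[-8, -7, 4], [-8, -8, 4], [-30, -28, 15]].
This matrix has rank 2, so its null space has dimension 3 − 2 = 1.

1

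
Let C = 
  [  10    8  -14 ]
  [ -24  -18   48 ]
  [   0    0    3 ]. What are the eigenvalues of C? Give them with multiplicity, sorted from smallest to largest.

-6, -2, 3

Characteristic polynomial: p(s) = s^3 + 5s^2 - 12s - 36 = (s - 3)(s + 2)(s + 6).
Roots (with multiplicity): -6, -2, 3.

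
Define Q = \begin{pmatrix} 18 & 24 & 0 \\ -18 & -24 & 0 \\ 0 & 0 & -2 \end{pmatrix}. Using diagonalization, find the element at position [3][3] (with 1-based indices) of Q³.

-8

Characteristic polynomial: λ^3 + 8λ^2 + 12λ = λ(λ + 2)(λ + 6), so the eigenvalues are -6, -2, 0.
λ=0: eigenvector (4, -3, 0).
λ=-6: eigenvector (-1, 1, 0).
λ=-2: eigenvector (0, 0, 1).
P = [[4, -1, 0], [-3, 1, 0], [0, 0, 1]], D = diag(0, -6, -2), P⁻¹ = [[1, 1, 0], [3, 4, 0], [0, 0, 1]].
Q³ = P·diag(0, -216, -8)·P⁻¹ = [[648, 864, 0], [-648, -864, 0], [0, 0, -8]].
The requested entry is -8.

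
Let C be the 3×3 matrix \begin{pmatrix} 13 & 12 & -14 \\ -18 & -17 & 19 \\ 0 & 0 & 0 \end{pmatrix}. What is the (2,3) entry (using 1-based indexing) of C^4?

-1871

Characteristic polynomial: λ^3 + 4λ^2 - 5λ = λ(λ - 1)(λ + 5), so the eigenvalues are -5, 0, 1.
λ=1: eigenvector (1, -1, 0).
λ=-5: eigenvector (-2, 3, 0).
λ=0: eigenvector (2, -1, 1).
P = [[1, -2, 2], [-1, 3, -1], [0, 0, 1]], D = diag(1, -5, 0), P⁻¹ = [[3, 2, -4], [1, 1, -1], [0, 0, 1]].
C⁴ = P·diag(1, 625, 0)·P⁻¹ = [[-1247, -1248, 1246], [1872, 1873, -1871], [0, 0, 0]].
The requested entry is -1871.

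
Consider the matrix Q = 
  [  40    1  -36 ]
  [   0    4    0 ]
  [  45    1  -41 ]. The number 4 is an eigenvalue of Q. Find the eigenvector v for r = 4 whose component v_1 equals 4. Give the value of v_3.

4

Q − 4I = [[36, 1, -36], [0, 0, 0], [45, 1, -45]].
Solving (Q − 4I)v = 0 gives the eigenspace spanned by (4, 0, 4).
With v_1 = 4, v = (4, 0, 4), so v_3 = 4.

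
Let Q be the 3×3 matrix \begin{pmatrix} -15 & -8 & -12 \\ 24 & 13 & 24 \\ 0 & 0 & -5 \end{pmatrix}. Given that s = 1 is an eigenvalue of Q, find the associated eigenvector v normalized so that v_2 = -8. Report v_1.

4

Q − 1I = [[-16, -8, -12], [24, 12, 24], [0, 0, -6]].
Solving (Q − 1I)v = 0 gives the eigenspace spanned by (4, -8, 0).
With v_2 = -8, v = (4, -8, 0), so v_1 = 4.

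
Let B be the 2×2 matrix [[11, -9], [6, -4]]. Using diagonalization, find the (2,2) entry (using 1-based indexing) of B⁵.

-6154

Characteristic polynomial: μ^2 - 7μ + 10 = (μ - 5)(μ - 2), so the eigenvalues are 2, 5.
μ=2: eigenvector (1, 1).
μ=5: eigenvector (-3, -2).
P = [[1, -3], [1, -2]], D = diag(2, 5), P⁻¹ = [[-2, 3], [-1, 1]].
B⁵ = P·diag(32, 3125)·P⁻¹ = [[9311, -9279], [6186, -6154]].
The requested entry is -6154.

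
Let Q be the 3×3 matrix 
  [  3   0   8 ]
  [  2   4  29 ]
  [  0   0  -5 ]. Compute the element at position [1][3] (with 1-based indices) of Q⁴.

-544

Characteristic polynomial: s^3 - 2s^2 - 23s + 60 = (s - 4)(s - 3)(s + 5), so the eigenvalues are -5, 3, 4.
s=3: eigenvector (1, -2, 0).
s=4: eigenvector (0, 1, 0).
s=-5: eigenvector (-1, -3, 1).
P = [[1, 0, -1], [-2, 1, -3], [0, 0, 1]], D = diag(3, 4, -5), P⁻¹ = [[1, 0, 1], [2, 1, 5], [0, 0, 1]].
Q⁴ = P·diag(81, 256, 625)·P⁻¹ = [[81, 0, -544], [350, 256, -757], [0, 0, 625]].
The requested entry is -544.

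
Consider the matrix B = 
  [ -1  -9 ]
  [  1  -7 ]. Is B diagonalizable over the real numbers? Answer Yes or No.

No

Characteristic polynomial: p(λ) = λ^2 + 8λ + 16 = (λ + 4)^2.
λ = -4 has algebraic multiplicity 2; rank(B + 4I) = 1, so geometric multiplicity = 1.
Geometric multiplicity < algebraic multiplicity, so B is not diagonalizable.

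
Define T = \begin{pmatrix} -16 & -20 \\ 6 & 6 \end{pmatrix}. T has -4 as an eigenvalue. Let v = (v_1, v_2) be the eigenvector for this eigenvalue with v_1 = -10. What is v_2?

6

T + 4I = [[-12, -20], [6, 10]].
Solving (T + 4I)v = 0 gives the eigenspace spanned by (-10, 6).
With v_1 = -10, v = (-10, 6), so v_2 = 6.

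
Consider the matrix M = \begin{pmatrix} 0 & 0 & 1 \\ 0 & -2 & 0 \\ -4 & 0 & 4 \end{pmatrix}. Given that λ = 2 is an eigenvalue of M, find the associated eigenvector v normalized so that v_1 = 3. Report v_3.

M − 2I = [[-2, 0, 1], [0, -4, 0], [-4, 0, 2]].
Solving (M − 2I)v = 0 gives the eigenspace spanned by (3, 0, 6).
With v_1 = 3, v = (3, 0, 6), so v_3 = 6.

6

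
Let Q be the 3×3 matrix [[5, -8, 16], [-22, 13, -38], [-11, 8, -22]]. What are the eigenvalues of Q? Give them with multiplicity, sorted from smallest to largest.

Characteristic polynomial: p(μ) = μ^3 + 4μ^2 - 27μ - 90 = (μ - 5)(μ + 3)(μ + 6).
Roots (with multiplicity): -6, -3, 5.

-6, -3, 5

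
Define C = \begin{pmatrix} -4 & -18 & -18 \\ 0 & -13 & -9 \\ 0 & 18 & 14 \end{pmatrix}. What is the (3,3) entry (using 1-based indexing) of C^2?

Characteristic polynomial: μ^3 + 3μ^2 - 24μ - 80 = (μ - 5)(μ + 4)^2, so the eigenvalues are -4, -4, 5.
μ=-4: eigenvector (1, -1, 1).
μ=5: eigenvector (-2, -1, 2).
μ=-4: eigenvector (1, 0, 0).
P = [[1, -2, 1], [-1, -1, 0], [1, 2, 0]], D = diag(-4, 5, -4), P⁻¹ = [[0, -2, -1], [0, 1, 1], [1, 4, 3]].
C² = P·diag(16, 25, 16)·P⁻¹ = [[16, -18, -18], [0, 7, -9], [0, 18, 34]].
The requested entry is 34.

34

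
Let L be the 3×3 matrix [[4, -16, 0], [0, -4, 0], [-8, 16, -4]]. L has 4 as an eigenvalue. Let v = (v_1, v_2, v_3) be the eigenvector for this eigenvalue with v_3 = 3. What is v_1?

-3

L − 4I = [[0, -16, 0], [0, -8, 0], [-8, 16, -8]].
Solving (L − 4I)v = 0 gives the eigenspace spanned by (-3, 0, 3).
With v_3 = 3, v = (-3, 0, 3), so v_1 = -3.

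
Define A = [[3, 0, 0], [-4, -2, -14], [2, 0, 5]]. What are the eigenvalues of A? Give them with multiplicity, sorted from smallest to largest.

Characteristic polynomial: p(λ) = λ^3 - 6λ^2 - λ + 30 = (λ - 5)(λ - 3)(λ + 2).
Roots (with multiplicity): -2, 3, 5.

-2, 3, 5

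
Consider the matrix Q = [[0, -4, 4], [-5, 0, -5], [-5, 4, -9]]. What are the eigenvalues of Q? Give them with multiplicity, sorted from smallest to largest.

Characteristic polynomial: p(λ) = λ^3 + 9λ^2 + 20λ = λ(λ + 4)(λ + 5).
Roots (with multiplicity): -5, -4, 0.

-5, -4, 0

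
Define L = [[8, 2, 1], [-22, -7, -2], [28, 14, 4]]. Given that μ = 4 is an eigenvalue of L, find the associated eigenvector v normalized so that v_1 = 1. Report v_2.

L − 4I = [[4, 2, 1], [-22, -11, -2], [28, 14, 0]].
Solving (L − 4I)v = 0 gives the eigenspace spanned by (1, -2, 0).
With v_1 = 1, v = (1, -2, 0), so v_2 = -2.

-2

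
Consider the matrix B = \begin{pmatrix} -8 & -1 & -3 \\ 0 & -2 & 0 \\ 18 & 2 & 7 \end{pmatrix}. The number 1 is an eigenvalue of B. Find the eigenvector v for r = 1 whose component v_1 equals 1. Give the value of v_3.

-3

B − 1I = [[-9, -1, -3], [0, -3, 0], [18, 2, 6]].
Solving (B − 1I)v = 0 gives the eigenspace spanned by (1, 0, -3).
With v_1 = 1, v = (1, 0, -3), so v_3 = -3.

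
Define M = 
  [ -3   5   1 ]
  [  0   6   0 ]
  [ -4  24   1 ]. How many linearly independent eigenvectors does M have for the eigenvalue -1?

M + 1I = [[-2, 5, 1], [0, 7, 0], [-4, 24, 2]].
This matrix has rank 2, so its null space has dimension 3 − 2 = 1.

1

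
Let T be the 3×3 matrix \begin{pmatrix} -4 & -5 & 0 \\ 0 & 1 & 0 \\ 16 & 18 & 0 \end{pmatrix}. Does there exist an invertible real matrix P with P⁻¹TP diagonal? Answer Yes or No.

Characteristic polynomial: p(r) = r^3 + 3r^2 - 4r = r(r - 1)(r + 4).
All 3 eigenvalues are distinct, so T is diagonalizable.

Yes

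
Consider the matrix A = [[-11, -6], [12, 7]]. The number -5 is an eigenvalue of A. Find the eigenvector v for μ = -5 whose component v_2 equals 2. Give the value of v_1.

A + 5I = [[-6, -6], [12, 12]].
Solving (A + 5I)v = 0 gives the eigenspace spanned by (-2, 2).
With v_2 = 2, v = (-2, 2), so v_1 = -2.

-2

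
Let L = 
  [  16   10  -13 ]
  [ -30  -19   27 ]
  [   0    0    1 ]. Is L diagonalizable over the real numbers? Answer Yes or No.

Characteristic polynomial: p(r) = r^3 + 2r^2 - 7r + 4 = (r - 1)^2(r + 4).
r = 1 has algebraic multiplicity 2; rank(L − 1I) = 2, so geometric multiplicity = 1.
Geometric multiplicity < algebraic multiplicity, so L is not diagonalizable.

No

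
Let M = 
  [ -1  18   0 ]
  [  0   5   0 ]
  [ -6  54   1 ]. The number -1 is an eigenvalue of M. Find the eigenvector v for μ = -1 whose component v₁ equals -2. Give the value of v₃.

-6

M + 1I = [[0, 18, 0], [0, 6, 0], [-6, 54, 2]].
Solving (M + 1I)v = 0 gives the eigenspace spanned by (-2, 0, -6).
With v₁ = -2, v = (-2, 0, -6), so v₃ = -6.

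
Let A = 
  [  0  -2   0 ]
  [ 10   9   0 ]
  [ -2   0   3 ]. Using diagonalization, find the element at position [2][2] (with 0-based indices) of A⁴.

81

Characteristic polynomial: s^3 - 12s^2 + 47s - 60 = (s - 5)(s - 4)(s - 3), so the eigenvalues are 3, 4, 5.
s=3: eigenvector (0, 0, 1).
s=5: eigenvector (-2, 5, 2).
s=4: eigenvector (1, -2, -2).
P = [[0, -2, 1], [0, 5, -2], [1, 2, -2]], D = diag(3, 5, 4), P⁻¹ = [[6, 2, 1], [2, 1, 0], [5, 2, 0]].
A⁴ = P·diag(81, 625, 256)·P⁻¹ = [[-1220, -738, 0], [3690, 2101, 0], [426, 388, 81]].
The requested entry is 81.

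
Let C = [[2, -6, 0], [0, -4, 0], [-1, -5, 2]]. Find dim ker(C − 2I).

C − 2I = [[0, -6, 0], [0, -6, 0], [-1, -5, 0]].
This matrix has rank 2, so its null space has dimension 3 − 2 = 1.

1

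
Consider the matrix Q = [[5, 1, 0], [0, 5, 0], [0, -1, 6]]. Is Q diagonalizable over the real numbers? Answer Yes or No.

No

Characteristic polynomial: p(s) = s^3 - 16s^2 + 85s - 150 = (s - 6)(s - 5)^2.
s = 5 has algebraic multiplicity 2; rank(Q − 5I) = 2, so geometric multiplicity = 1.
Geometric multiplicity < algebraic multiplicity, so Q is not diagonalizable.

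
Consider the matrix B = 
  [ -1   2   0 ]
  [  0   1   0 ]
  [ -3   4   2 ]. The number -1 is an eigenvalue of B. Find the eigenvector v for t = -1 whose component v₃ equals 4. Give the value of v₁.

4

B + 1I = [[0, 2, 0], [0, 2, 0], [-3, 4, 3]].
Solving (B + 1I)v = 0 gives the eigenspace spanned by (4, 0, 4).
With v₃ = 4, v = (4, 0, 4), so v₁ = 4.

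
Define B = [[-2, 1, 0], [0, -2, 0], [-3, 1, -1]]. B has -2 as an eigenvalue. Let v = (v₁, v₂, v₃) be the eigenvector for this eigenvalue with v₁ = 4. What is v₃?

B + 2I = [[0, 1, 0], [0, 0, 0], [-3, 1, 1]].
Solving (B + 2I)v = 0 gives the eigenspace spanned by (4, 0, 12).
With v₁ = 4, v = (4, 0, 12), so v₃ = 12.

12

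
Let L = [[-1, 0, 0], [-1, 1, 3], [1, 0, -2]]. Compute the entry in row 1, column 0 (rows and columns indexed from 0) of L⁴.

15

Characteristic polynomial: t^3 + 2t^2 - t - 2 = (t - 1)(t + 1)(t + 2), so the eigenvalues are -2, -1, 1.
t=-1: eigenvector (1, -1, 1).
t=1: eigenvector (0, 1, 0).
t=-2: eigenvector (0, -1, 1).
P = [[1, 0, 0], [-1, 1, -1], [1, 0, 1]], D = diag(-1, 1, -2), P⁻¹ = [[1, 0, 0], [0, 1, 1], [-1, 0, 1]].
L⁴ = P·diag(1, 1, 16)·P⁻¹ = [[1, 0, 0], [15, 1, -15], [-15, 0, 16]].
The requested entry is 15.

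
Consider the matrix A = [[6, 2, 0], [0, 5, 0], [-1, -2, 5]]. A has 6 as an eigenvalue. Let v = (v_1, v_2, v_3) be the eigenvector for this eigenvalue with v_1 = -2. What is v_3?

2

A − 6I = [[0, 2, 0], [0, -1, 0], [-1, -2, -1]].
Solving (A − 6I)v = 0 gives the eigenspace spanned by (-2, 0, 2).
With v_1 = -2, v = (-2, 0, 2), so v_3 = 2.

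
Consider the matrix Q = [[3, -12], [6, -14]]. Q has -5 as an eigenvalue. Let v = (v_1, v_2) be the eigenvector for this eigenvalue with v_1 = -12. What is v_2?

Q + 5I = [[8, -12], [6, -9]].
Solving (Q + 5I)v = 0 gives the eigenspace spanned by (-12, -8).
With v_1 = -12, v = (-12, -8), so v_2 = -8.

-8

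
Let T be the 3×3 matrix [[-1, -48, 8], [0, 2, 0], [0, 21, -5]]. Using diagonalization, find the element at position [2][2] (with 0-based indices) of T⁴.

Characteristic polynomial: λ^3 + 4λ^2 - 7λ - 10 = (λ - 2)(λ + 1)(λ + 5), so the eigenvalues are -5, -1, 2.
λ=-1: eigenvector (1, 0, 0).
λ=2: eigenvector (-8, 1, 3).
λ=-5: eigenvector (-2, 0, 1).
P = [[1, -8, -2], [0, 1, 0], [0, 3, 1]], D = diag(-1, 2, -5), P⁻¹ = [[1, 2, 2], [0, 1, 0], [0, -3, 1]].
T⁴ = P·diag(1, 16, 625)·P⁻¹ = [[1, 3624, -1248], [0, 16, 0], [0, -1827, 625]].
The requested entry is 625.

625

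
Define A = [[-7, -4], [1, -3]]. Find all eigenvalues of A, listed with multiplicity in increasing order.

-5, -5

Characteristic polynomial: p(λ) = λ^2 + 10λ + 25 = (λ + 5)^2.
Roots (with multiplicity): -5, -5.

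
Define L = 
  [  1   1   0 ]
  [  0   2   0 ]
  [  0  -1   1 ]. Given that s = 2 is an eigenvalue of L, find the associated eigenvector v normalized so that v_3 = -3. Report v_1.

3

L − 2I = [[-1, 1, 0], [0, 0, 0], [0, -1, -1]].
Solving (L − 2I)v = 0 gives the eigenspace spanned by (3, 3, -3).
With v_3 = -3, v = (3, 3, -3), so v_1 = 3.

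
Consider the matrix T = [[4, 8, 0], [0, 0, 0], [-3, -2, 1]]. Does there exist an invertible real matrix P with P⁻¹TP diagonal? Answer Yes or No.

Yes

Characteristic polynomial: p(μ) = μ^3 - 5μ^2 + 4μ = μ(μ - 4)(μ - 1).
All 3 eigenvalues are distinct, so T is diagonalizable.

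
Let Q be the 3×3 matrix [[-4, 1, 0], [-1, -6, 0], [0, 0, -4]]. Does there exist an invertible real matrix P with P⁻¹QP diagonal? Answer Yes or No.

No

Characteristic polynomial: p(s) = s^3 + 14s^2 + 65s + 100 = (s + 4)(s + 5)^2.
s = -5 has algebraic multiplicity 2; rank(Q + 5I) = 2, so geometric multiplicity = 1.
Geometric multiplicity < algebraic multiplicity, so Q is not diagonalizable.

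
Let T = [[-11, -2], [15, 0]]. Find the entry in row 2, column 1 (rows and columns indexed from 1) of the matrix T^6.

-465465

Characteristic polynomial: μ^2 + 11μ + 30 = (μ + 5)(μ + 6), so the eigenvalues are -6, -5.
μ=-5: eigenvector (1, -3).
μ=-6: eigenvector (2, -5).
P = [[1, 2], [-3, -5]], D = diag(-5, -6), P⁻¹ = [[-5, -2], [3, 1]].
T⁶ = P·diag(15625, 46656)·P⁻¹ = [[201811, 62062], [-465465, -139530]].
The requested entry is -465465.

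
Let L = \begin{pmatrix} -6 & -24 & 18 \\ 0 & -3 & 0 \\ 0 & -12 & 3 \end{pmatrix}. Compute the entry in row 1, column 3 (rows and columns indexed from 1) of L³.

486

Characteristic polynomial: t^3 + 6t^2 - 9t - 54 = (t - 3)(t + 3)(t + 6), so the eigenvalues are -6, -3, 3.
t=-6: eigenvector (1, 0, 0).
t=3: eigenvector (2, 0, 1).
t=-3: eigenvector (4, 1, 2).
P = [[1, 2, 4], [0, 0, 1], [0, 1, 2]], D = diag(-6, 3, -3), P⁻¹ = [[1, 0, -2], [0, -2, 1], [0, 1, 0]].
L³ = P·diag(-216, 27, -27)·P⁻¹ = [[-216, -216, 486], [0, -27, 0], [0, -108, 27]].
The requested entry is 486.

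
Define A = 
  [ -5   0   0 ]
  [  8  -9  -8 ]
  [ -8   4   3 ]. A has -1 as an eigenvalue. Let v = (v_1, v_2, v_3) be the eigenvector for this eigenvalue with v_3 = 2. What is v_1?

A + 1I = [[-4, 0, 0], [8, -8, -8], [-8, 4, 4]].
Solving (A + 1I)v = 0 gives the eigenspace spanned by (0, -2, 2).
With v_3 = 2, v = (0, -2, 2), so v_1 = 0.

0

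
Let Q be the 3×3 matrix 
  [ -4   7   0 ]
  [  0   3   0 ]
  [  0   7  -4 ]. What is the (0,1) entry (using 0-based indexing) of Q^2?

-7

Characteristic polynomial: r^3 + 5r^2 - 8r - 48 = (r - 3)(r + 4)^2, so the eigenvalues are -4, -4, 3.
r=-4: eigenvector (1, 0, 0).
r=3: eigenvector (1, 1, 1).
r=-4: eigenvector (1, 0, 1).
P = [[1, 1, 1], [0, 1, 0], [0, 1, 1]], D = diag(-4, 3, -4), P⁻¹ = [[1, 0, -1], [0, 1, 0], [0, -1, 1]].
Q² = P·diag(16, 9, 16)·P⁻¹ = [[16, -7, 0], [0, 9, 0], [0, -7, 16]].
The requested entry is -7.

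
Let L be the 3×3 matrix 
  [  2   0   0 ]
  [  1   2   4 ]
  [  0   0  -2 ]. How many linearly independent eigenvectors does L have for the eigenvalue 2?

1

L − 2I = [[0, 0, 0], [1, 0, 4], [0, 0, -4]].
This matrix has rank 2, so its null space has dimension 3 − 2 = 1.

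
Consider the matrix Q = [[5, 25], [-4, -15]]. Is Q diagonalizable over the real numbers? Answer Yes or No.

No

Characteristic polynomial: p(μ) = μ^2 + 10μ + 25 = (μ + 5)^2.
μ = -5 has algebraic multiplicity 2; rank(Q + 5I) = 1, so geometric multiplicity = 1.
Geometric multiplicity < algebraic multiplicity, so Q is not diagonalizable.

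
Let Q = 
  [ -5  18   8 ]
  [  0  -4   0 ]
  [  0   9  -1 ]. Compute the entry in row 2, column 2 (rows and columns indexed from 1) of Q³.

-64

Characteristic polynomial: s^3 + 10s^2 + 29s + 20 = (s + 1)(s + 4)(s + 5), so the eigenvalues are -5, -4, -1.
s=-5: eigenvector (1, 0, 0).
s=-1: eigenvector (2, 0, 1).
s=-4: eigenvector (-6, 1, -3).
P = [[1, 2, -6], [0, 0, 1], [0, 1, -3]], D = diag(-5, -1, -4), P⁻¹ = [[1, 0, -2], [0, 3, 1], [0, 1, 0]].
Q³ = P·diag(-125, -1, -64)·P⁻¹ = [[-125, 378, 248], [0, -64, 0], [0, 189, -1]].
The requested entry is -64.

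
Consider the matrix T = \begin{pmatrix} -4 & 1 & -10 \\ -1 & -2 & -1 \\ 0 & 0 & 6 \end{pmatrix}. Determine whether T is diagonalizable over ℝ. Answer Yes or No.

No

Characteristic polynomial: p(λ) = λ^3 - 27λ - 54 = (λ - 6)(λ + 3)^2.
λ = -3 has algebraic multiplicity 2; rank(T + 3I) = 2, so geometric multiplicity = 1.
Geometric multiplicity < algebraic multiplicity, so T is not diagonalizable.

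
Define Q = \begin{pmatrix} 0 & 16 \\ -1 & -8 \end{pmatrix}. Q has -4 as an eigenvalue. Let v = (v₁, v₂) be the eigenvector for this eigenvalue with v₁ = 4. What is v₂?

Q + 4I = [[4, 16], [-1, -4]].
Solving (Q + 4I)v = 0 gives the eigenspace spanned by (4, -1).
With v₁ = 4, v = (4, -1), so v₂ = -1.

-1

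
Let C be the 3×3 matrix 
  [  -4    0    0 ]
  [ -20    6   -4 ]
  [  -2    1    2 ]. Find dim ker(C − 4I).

1

C − 4I = [[-8, 0, 0], [-20, 2, -4], [-2, 1, -2]].
This matrix has rank 2, so its null space has dimension 3 − 2 = 1.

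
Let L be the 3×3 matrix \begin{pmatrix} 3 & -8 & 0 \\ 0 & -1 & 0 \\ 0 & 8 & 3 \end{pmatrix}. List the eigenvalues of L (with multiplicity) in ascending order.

Characteristic polynomial: p(s) = s^3 - 5s^2 + 3s + 9 = (s - 3)^2(s + 1).
Roots (with multiplicity): -1, 3, 3.

-1, 3, 3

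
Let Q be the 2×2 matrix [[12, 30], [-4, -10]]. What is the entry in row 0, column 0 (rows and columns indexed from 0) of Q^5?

Characteristic polynomial: μ^2 - 2μ = μ(μ - 2), so the eigenvalues are 0, 2.
μ=0: eigenvector (-5, 2).
μ=2: eigenvector (-3, 1).
P = [[-5, -3], [2, 1]], D = diag(0, 2), P⁻¹ = [[1, 3], [-2, -5]].
Q⁵ = P·diag(0, 32)·P⁻¹ = [[192, 480], [-64, -160]].
The requested entry is 192.

192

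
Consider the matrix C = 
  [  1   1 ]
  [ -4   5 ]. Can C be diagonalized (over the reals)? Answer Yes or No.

No

Characteristic polynomial: p(r) = r^2 - 6r + 9 = (r - 3)^2.
r = 3 has algebraic multiplicity 2; rank(C − 3I) = 1, so geometric multiplicity = 1.
Geometric multiplicity < algebraic multiplicity, so C is not diagonalizable.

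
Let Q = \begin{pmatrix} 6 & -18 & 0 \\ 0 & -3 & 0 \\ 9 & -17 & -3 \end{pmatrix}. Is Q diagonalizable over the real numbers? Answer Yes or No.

No

Characteristic polynomial: p(t) = t^3 - 27t - 54 = (t - 6)(t + 3)^2.
t = -3 has algebraic multiplicity 2; rank(Q + 3I) = 2, so geometric multiplicity = 1.
Geometric multiplicity < algebraic multiplicity, so Q is not diagonalizable.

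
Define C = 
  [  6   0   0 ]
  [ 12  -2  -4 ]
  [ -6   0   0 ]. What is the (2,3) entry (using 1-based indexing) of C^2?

8

Characteristic polynomial: r^3 - 4r^2 - 12r = r(r - 6)(r + 2), so the eigenvalues are -2, 0, 6.
r=6: eigenvector (1, 2, -1).
r=-2: eigenvector (0, 1, 0).
r=0: eigenvector (0, -2, 1).
P = [[1, 0, 0], [2, 1, -2], [-1, 0, 1]], D = diag(6, -2, 0), P⁻¹ = [[1, 0, 0], [0, 1, 2], [1, 0, 1]].
C² = P·diag(36, 4, 0)·P⁻¹ = [[36, 0, 0], [72, 4, 8], [-36, 0, 0]].
The requested entry is 8.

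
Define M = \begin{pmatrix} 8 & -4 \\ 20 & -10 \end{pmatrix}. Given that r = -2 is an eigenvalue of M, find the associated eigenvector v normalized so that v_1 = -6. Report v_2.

M + 2I = [[10, -4], [20, -8]].
Solving (M + 2I)v = 0 gives the eigenspace spanned by (-6, -15).
With v_1 = -6, v = (-6, -15), so v_2 = -15.

-15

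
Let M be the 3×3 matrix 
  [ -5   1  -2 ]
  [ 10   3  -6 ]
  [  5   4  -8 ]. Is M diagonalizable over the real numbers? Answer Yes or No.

No

Characteristic polynomial: p(t) = t^3 + 10t^2 + 25t = t(t + 5)^2.
t = -5 has algebraic multiplicity 2; rank(M + 5I) = 2, so geometric multiplicity = 1.
Geometric multiplicity < algebraic multiplicity, so M is not diagonalizable.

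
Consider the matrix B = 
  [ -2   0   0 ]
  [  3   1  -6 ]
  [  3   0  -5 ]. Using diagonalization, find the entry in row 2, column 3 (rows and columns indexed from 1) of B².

Characteristic polynomial: r^3 + 6r^2 + 3r - 10 = (r - 1)(r + 2)(r + 5), so the eigenvalues are -5, -2, 1.
r=-2: eigenvector (1, 1, 1).
r=-5: eigenvector (0, 1, 1).
r=1: eigenvector (0, -1, 0).
P = [[1, 0, 0], [1, 1, -1], [1, 1, 0]], D = diag(-2, -5, 1), P⁻¹ = [[1, 0, 0], [-1, 0, 1], [0, -1, 1]].
B² = P·diag(4, 25, 1)·P⁻¹ = [[4, 0, 0], [-21, 1, 24], [-21, 0, 25]].
The requested entry is 24.

24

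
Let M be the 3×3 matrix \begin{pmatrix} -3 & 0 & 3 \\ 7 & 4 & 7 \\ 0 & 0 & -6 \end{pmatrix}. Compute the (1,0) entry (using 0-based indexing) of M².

7

Characteristic polynomial: t^3 + 5t^2 - 18t - 72 = (t - 4)(t + 3)(t + 6), so the eigenvalues are -6, -3, 4.
t=4: eigenvector (0, 1, 0).
t=-6: eigenvector (-1, 0, 1).
t=-3: eigenvector (-1, 1, 0).
P = [[0, -1, -1], [1, 0, 1], [0, 1, 0]], D = diag(4, -6, -3), P⁻¹ = [[1, 1, 1], [0, 0, 1], [-1, 0, -1]].
M² = P·diag(16, 36, 9)·P⁻¹ = [[9, 0, -27], [7, 16, 7], [0, 0, 36]].
The requested entry is 7.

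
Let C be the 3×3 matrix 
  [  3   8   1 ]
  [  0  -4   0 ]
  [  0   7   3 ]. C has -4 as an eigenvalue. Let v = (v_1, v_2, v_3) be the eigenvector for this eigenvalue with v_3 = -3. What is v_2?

C + 4I = [[7, 8, 1], [0, 0, 0], [0, 7, 7]].
Solving (C + 4I)v = 0 gives the eigenspace spanned by (-3, 3, -3).
With v_3 = -3, v = (-3, 3, -3), so v_2 = 3.

3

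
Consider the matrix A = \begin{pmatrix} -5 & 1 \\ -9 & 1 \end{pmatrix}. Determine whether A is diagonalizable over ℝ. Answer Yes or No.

Characteristic polynomial: p(s) = s^2 + 4s + 4 = (s + 2)^2.
s = -2 has algebraic multiplicity 2; rank(A + 2I) = 1, so geometric multiplicity = 1.
Geometric multiplicity < algebraic multiplicity, so A is not diagonalizable.

No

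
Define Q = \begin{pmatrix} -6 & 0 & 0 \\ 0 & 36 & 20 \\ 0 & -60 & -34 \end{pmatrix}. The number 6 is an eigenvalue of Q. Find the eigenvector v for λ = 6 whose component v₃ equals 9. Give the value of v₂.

-6

Q − 6I = [[-12, 0, 0], [0, 30, 20], [0, -60, -40]].
Solving (Q − 6I)v = 0 gives the eigenspace spanned by (0, -6, 9).
With v₃ = 9, v = (0, -6, 9), so v₂ = -6.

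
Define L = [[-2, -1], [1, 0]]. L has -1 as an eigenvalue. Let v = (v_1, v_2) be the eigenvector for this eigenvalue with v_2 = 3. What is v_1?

L + 1I = [[-1, -1], [1, 1]].
Solving (L + 1I)v = 0 gives the eigenspace spanned by (-3, 3).
With v_2 = 3, v = (-3, 3), so v_1 = -3.

-3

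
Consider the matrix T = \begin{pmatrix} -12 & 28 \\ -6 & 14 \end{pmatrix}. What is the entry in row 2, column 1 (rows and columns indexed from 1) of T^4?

Characteristic polynomial: r^2 - 2r = r(r - 2), so the eigenvalues are 0, 2.
r=2: eigenvector (2, 1).
r=0: eigenvector (7, 3).
P = [[2, 7], [1, 3]], D = diag(2, 0), P⁻¹ = [[-3, 7], [1, -2]].
T⁴ = P·diag(16, 0)·P⁻¹ = [[-96, 224], [-48, 112]].
The requested entry is -48.

-48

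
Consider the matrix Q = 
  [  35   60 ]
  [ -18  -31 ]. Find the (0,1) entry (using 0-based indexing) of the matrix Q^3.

1260

Characteristic polynomial: μ^2 - 4μ - 5 = (μ - 5)(μ + 1), so the eigenvalues are -1, 5.
μ=5: eigenvector (-2, 1).
μ=-1: eigenvector (-5, 3).
P = [[-2, -5], [1, 3]], D = diag(5, -1), P⁻¹ = [[-3, -5], [1, 2]].
Q³ = P·diag(125, -1)·P⁻¹ = [[755, 1260], [-378, -631]].
The requested entry is 1260.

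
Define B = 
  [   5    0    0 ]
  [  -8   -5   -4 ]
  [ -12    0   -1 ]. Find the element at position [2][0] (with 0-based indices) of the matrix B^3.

-252

Characteristic polynomial: r^3 + r^2 - 25r - 25 = (r - 5)(r + 1)(r + 5), so the eigenvalues are -5, -1, 5.
r=5: eigenvector (1, 0, -2).
r=-5: eigenvector (0, 1, 0).
r=-1: eigenvector (0, -1, 1).
P = [[1, 0, 0], [0, 1, -1], [-2, 0, 1]], D = diag(5, -5, -1), P⁻¹ = [[1, 0, 0], [2, 1, 1], [2, 0, 1]].
B³ = P·diag(125, -125, -1)·P⁻¹ = [[125, 0, 0], [-248, -125, -124], [-252, 0, -1]].
The requested entry is -252.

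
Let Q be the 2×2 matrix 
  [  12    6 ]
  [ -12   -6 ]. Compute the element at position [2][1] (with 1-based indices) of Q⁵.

Characteristic polynomial: t^2 - 6t = t(t - 6), so the eigenvalues are 0, 6.
t=6: eigenvector (1, -1).
t=0: eigenvector (-1, 2).
P = [[1, -1], [-1, 2]], D = diag(6, 0), P⁻¹ = [[2, 1], [1, 1]].
Q⁵ = P·diag(7776, 0)·P⁻¹ = [[15552, 7776], [-15552, -7776]].
The requested entry is -15552.

-15552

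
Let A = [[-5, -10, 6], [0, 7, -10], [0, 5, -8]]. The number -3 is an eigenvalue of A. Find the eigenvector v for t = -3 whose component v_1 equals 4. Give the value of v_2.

-2

A + 3I = [[-2, -10, 6], [0, 10, -10], [0, 5, -5]].
Solving (A + 3I)v = 0 gives the eigenspace spanned by (4, -2, -2).
With v_1 = 4, v = (4, -2, -2), so v_2 = -2.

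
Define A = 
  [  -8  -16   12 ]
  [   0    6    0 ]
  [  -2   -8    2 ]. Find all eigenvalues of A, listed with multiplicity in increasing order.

Characteristic polynomial: p(s) = s^3 - 28s - 48 = (s - 6)(s + 2)(s + 4).
Roots (with multiplicity): -4, -2, 6.

-4, -2, 6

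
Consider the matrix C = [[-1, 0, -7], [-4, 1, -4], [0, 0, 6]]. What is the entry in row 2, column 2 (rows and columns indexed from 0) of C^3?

216

Characteristic polynomial: t^3 - 6t^2 - t + 6 = (t - 6)(t - 1)(t + 1), so the eigenvalues are -1, 1, 6.
t=-1: eigenvector (1, 2, 0).
t=6: eigenvector (-1, 0, 1).
t=1: eigenvector (0, 1, 0).
P = [[1, -1, 0], [2, 0, 1], [0, 1, 0]], D = diag(-1, 6, 1), P⁻¹ = [[1, 0, 1], [0, 0, 1], [-2, 1, -2]].
C³ = P·diag(-1, 216, 1)·P⁻¹ = [[-1, 0, -217], [-4, 1, -4], [0, 0, 216]].
The requested entry is 216.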